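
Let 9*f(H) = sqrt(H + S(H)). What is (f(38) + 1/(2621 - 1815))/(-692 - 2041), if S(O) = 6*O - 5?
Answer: -1/2202798 - sqrt(29)/8199 ≈ -0.00065726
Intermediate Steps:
S(O) = -5 + 6*O
f(H) = sqrt(-5 + 7*H)/9 (f(H) = sqrt(H + (-5 + 6*H))/9 = sqrt(-5 + 7*H)/9)
(f(38) + 1/(2621 - 1815))/(-692 - 2041) = (sqrt(-5 + 7*38)/9 + 1/(2621 - 1815))/(-692 - 2041) = (sqrt(-5 + 266)/9 + 1/806)/(-2733) = (sqrt(261)/9 + 1/806)*(-1/2733) = ((3*sqrt(29))/9 + 1/806)*(-1/2733) = (sqrt(29)/3 + 1/806)*(-1/2733) = (1/806 + sqrt(29)/3)*(-1/2733) = -1/2202798 - sqrt(29)/8199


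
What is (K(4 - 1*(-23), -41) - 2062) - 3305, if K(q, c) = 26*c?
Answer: -6433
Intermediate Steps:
(K(4 - 1*(-23), -41) - 2062) - 3305 = (26*(-41) - 2062) - 3305 = (-1066 - 2062) - 3305 = -3128 - 3305 = -6433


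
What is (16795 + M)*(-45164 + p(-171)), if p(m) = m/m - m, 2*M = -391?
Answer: -746844704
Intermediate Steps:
M = -391/2 (M = (1/2)*(-391) = -391/2 ≈ -195.50)
p(m) = 1 - m
(16795 + M)*(-45164 + p(-171)) = (16795 - 391/2)*(-45164 + (1 - 1*(-171))) = 33199*(-45164 + (1 + 171))/2 = 33199*(-45164 + 172)/2 = (33199/2)*(-44992) = -746844704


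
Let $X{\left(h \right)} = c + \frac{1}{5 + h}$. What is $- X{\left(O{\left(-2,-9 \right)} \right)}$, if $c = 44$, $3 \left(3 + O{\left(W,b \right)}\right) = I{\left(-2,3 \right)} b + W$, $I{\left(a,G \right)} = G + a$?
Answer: $- \frac{217}{5} \approx -43.4$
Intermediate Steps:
$O{\left(W,b \right)} = -3 + \frac{W}{3} + \frac{b}{3}$ ($O{\left(W,b \right)} = -3 + \frac{\left(3 - 2\right) b + W}{3} = -3 + \frac{1 b + W}{3} = -3 + \frac{b + W}{3} = -3 + \frac{W + b}{3} = -3 + \left(\frac{W}{3} + \frac{b}{3}\right) = -3 + \frac{W}{3} + \frac{b}{3}$)
$X{\left(h \right)} = 44 + \frac{1}{5 + h}$
$- X{\left(O{\left(-2,-9 \right)} \right)} = - \frac{221 + 44 \left(-3 + \frac{1}{3} \left(-2\right) + \frac{1}{3} \left(-9\right)\right)}{5 + \left(-3 + \frac{1}{3} \left(-2\right) + \frac{1}{3} \left(-9\right)\right)} = - \frac{221 + 44 \left(-3 - \frac{2}{3} - 3\right)}{5 - \frac{20}{3}} = - \frac{221 + 44 \left(- \frac{20}{3}\right)}{5 - \frac{20}{3}} = - \frac{221 - \frac{880}{3}}{- \frac{5}{3}} = - \frac{\left(-3\right) \left(-217\right)}{5 \cdot 3} = \left(-1\right) \frac{217}{5} = - \frac{217}{5}$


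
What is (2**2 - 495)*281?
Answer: -137971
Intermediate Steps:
(2**2 - 495)*281 = (4 - 495)*281 = -491*281 = -137971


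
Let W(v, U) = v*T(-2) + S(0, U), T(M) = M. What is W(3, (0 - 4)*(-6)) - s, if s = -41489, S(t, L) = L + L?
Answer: 41531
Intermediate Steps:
S(t, L) = 2*L
W(v, U) = -2*v + 2*U (W(v, U) = v*(-2) + 2*U = -2*v + 2*U)
W(3, (0 - 4)*(-6)) - s = (-2*3 + 2*((0 - 4)*(-6))) - 1*(-41489) = (-6 + 2*(-4*(-6))) + 41489 = (-6 + 2*24) + 41489 = (-6 + 48) + 41489 = 42 + 41489 = 41531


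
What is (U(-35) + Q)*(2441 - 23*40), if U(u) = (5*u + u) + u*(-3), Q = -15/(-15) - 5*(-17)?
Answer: -28899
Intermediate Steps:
Q = 86 (Q = -15*(-1/15) + 85 = 1 + 85 = 86)
U(u) = 3*u (U(u) = 6*u - 3*u = 3*u)
(U(-35) + Q)*(2441 - 23*40) = (3*(-35) + 86)*(2441 - 23*40) = (-105 + 86)*(2441 - 920) = -19*1521 = -28899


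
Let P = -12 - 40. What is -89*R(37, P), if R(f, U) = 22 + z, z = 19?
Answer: -3649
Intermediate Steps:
P = -52
R(f, U) = 41 (R(f, U) = 22 + 19 = 41)
-89*R(37, P) = -89*41 = -3649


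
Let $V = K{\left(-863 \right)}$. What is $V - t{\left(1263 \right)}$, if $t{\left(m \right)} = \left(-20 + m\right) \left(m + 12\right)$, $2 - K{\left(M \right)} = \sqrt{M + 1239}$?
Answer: $-1584823 - 2 \sqrt{94} \approx -1.5848 \cdot 10^{6}$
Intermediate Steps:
$K{\left(M \right)} = 2 - \sqrt{1239 + M}$ ($K{\left(M \right)} = 2 - \sqrt{M + 1239} = 2 - \sqrt{1239 + M}$)
$V = 2 - 2 \sqrt{94}$ ($V = 2 - \sqrt{1239 - 863} = 2 - \sqrt{376} = 2 - 2 \sqrt{94} \approx -17.391$)
$t{\left(m \right)} = \left(-20 + m\right) \left(12 + m\right)$
$V - t{\left(1263 \right)} = \left(2 - 2 \sqrt{94}\right) - \left(-240 + 1263^{2} - 10104\right) = \left(2 - 2 \sqrt{94}\right) - \left(-240 + 1595169 - 10104\right) = \left(2 - 2 \sqrt{94}\right) - 1584825 = -1584823 - 2 \sqrt{94}$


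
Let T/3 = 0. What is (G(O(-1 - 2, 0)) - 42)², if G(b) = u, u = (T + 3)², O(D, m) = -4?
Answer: 1089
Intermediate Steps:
T = 0 (T = 3*0 = 0)
u = 9 (u = (0 + 3)² = 3² = 9)
G(b) = 9
(G(O(-1 - 2, 0)) - 42)² = (9 - 42)² = (-33)² = 1089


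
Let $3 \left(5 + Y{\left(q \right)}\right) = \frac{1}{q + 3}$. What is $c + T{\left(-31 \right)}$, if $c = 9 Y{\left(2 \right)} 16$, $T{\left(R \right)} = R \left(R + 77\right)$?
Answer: $- \frac{10682}{5} \approx -2136.4$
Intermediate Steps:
$Y{\left(q \right)} = -5 + \frac{1}{3 \left(3 + q\right)}$ ($Y{\left(q \right)} = -5 + \frac{1}{3 \left(q + 3\right)} = -5 + \frac{1}{3 \left(3 + q\right)}$)
$T{\left(R \right)} = R \left(77 + R\right)$
$c = - \frac{3552}{5}$ ($c = 9 \frac{-44 - 30}{3 \left(3 + 2\right)} 16 = 9 \frac{-44 - 30}{3 \cdot 5} \cdot 16 = 9 \cdot \frac{1}{3} \cdot \frac{1}{5} \left(-74\right) 16 = 9 \left(- \frac{74}{15}\right) 16 = \left(- \frac{222}{5}\right) 16 = - \frac{3552}{5} \approx -710.4$)
$c + T{\left(-31 \right)} = - \frac{3552}{5} - 31 \left(77 - 31\right) = - \frac{3552}{5} - 1426 = - \frac{10682}{5}$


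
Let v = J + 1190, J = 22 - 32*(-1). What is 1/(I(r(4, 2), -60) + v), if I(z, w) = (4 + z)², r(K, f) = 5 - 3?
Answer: 1/1280 ≈ 0.00078125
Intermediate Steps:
J = 54 (J = 22 + 32 = 54)
r(K, f) = 2
v = 1244 (v = 54 + 1190 = 1244)
1/(I(r(4, 2), -60) + v) = 1/((4 + 2)² + 1244) = 1/(6² + 1244) = 1/(36 + 1244) = 1/1280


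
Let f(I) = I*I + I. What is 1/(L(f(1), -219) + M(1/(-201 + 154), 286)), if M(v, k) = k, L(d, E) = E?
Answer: 1/67 ≈ 0.014925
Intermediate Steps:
f(I) = I + I² (f(I) = I² + I = I + I²)
1/(L(f(1), -219) + M(1/(-201 + 154), 286)) = 1/(-219 + 286) = 1/67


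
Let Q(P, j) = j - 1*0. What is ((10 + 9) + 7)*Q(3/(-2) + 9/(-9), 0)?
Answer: 0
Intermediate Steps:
Q(P, j) = j (Q(P, j) = j + 0 = j)
((10 + 9) + 7)*Q(3/(-2) + 9/(-9), 0) = ((10 + 9) + 7)*0 = (19 + 7)*0 = 26*0 = 0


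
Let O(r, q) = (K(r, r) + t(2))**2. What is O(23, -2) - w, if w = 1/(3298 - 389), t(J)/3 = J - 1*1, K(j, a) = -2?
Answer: 2908/2909 ≈ 0.99966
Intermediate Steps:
t(J) = -3 + 3*J (t(J) = 3*(J - 1*1) = 3*(J - 1) = 3*(-1 + J) = -3 + 3*J)
O(r, q) = 1 (O(r, q) = (-2 + (-3 + 3*2))**2 = (-2 + (-3 + 6))**2 = (-2 + 3)**2 = 1**2 = 1)
w = 1/2909 ≈ 0.00034376
O(23, -2) - w = 1 - 1*1/2909 = 1 - 1/2909 = 2908/2909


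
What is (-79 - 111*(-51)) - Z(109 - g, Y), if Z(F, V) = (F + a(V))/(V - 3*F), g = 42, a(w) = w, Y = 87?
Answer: 318251/57 ≈ 5583.4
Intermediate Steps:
Z(F, V) = (F + V)/(V - 3*F)
(-79 - 111*(-51)) - Z(109 - g, Y) = (-79 - 111*(-51)) - (-(109 - 1*42) - 1*87)/(-1*87 + 3*(109 - 1*42)) = (-79 + 5661) - (-(109 - 42) - 87)/(-87 + 3*(109 - 42)) = 5582 - (-1*67 - 87)/(-87 + 3*67) = 5582 - (-67 - 87)/(-87 + 201) = 5582 - (-154)/114 = 5582 - 1*(-77/57) = 5582 + 77/57 = 318251/57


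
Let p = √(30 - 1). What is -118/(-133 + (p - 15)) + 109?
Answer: 2401839/21875 + 118*√29/21875 ≈ 109.83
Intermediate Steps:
p = √29 ≈ 5.3852
-118/(-133 + (p - 15)) + 109 = -118/(-133 + (√29 - 15)) + 109 = -118/(-133 + (-15 + √29)) + 109 = -118/(-148 + √29) + 109 = 109 - 118/(-148 + √29)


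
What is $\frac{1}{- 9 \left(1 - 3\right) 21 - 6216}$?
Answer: $- \frac{1}{5838} \approx -0.00017129$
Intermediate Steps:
$\frac{1}{- 9 \left(1 - 3\right) 21 - 6216} = \frac{1}{\left(-9\right) \left(-2\right) 21 - 6216} = \frac{1}{18 \cdot 21 - 6216} = \frac{1}{378 - 6216} = \frac{1}{-5838} = - \frac{1}{5838}$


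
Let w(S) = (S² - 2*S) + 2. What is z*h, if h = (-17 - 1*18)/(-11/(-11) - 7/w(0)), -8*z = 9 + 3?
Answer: -21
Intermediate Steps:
w(S) = 2 + S² - 2*S
z = -3/2 (z = -(9 + 3)/8 = -⅛*12 = -3/2 ≈ -1.5000)
h = 14 (h = (-17 - 1*18)/(-11/(-11) - 7/(2 + 0² - 2*0)) = (-17 - 18)/(-11*(-1/11) - 7/(2 + 0 + 0)) = -35/(1 - 7/2) = -35/(-5/2) = -35*(-⅖) = 14)
z*h = -3/2*14 = -21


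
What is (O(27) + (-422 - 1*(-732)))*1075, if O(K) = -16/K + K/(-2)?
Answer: 17177425/54 ≈ 3.1810e+5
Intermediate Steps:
O(K) = -16/K - K/2 (O(K) = -16/K + K*(-½) = -16/K - K/2)
(O(27) + (-422 - 1*(-732)))*1075 = ((-16/27 - ½*27) + (-422 - 1*(-732)))*1075 = ((-16*1/27 - 27/2) + (-422 + 732))*1075 = ((-16/27 - 27/2) + 310)*1075 = (-761/54 + 310)*1075 = (15979/54)*1075 = 17177425/54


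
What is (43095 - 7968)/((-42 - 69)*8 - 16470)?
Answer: -11709/5786 ≈ -2.0237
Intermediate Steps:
(43095 - 7968)/((-42 - 69)*8 - 16470) = 35127/(-111*8 - 16470) = 35127/(-888 - 16470) = 35127/(-17358) = 35127*(-1/17358) = -11709/5786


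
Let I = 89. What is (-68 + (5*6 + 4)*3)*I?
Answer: 3026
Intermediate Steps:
(-68 + (5*6 + 4)*3)*I = (-68 + (5*6 + 4)*3)*89 = (-68 + (30 + 4)*3)*89 = (-68 + 34*3)*89 = (-68 + 102)*89 = 34*89 = 3026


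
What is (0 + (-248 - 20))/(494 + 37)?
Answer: -268/531 ≈ -0.50471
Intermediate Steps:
(0 + (-248 - 20))/(494 + 37) = (0 - 268)/531 = -268*1/531 = -268/531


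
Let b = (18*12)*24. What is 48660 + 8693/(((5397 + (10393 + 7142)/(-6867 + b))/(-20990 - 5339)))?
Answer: 18643735203/3021872 ≈ 6169.6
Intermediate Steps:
b = 5184 (b = 216*24 = 5184)
48660 + 8693/(((5397 + (10393 + 7142)/(-6867 + b))/(-20990 - 5339))) = 48660 + 8693/(((5397 + (10393 + 7142)/(-6867 + 5184))/(-20990 - 5339))) = 48660 + 8693/(((5397 + 17535/(-1683))/(-26329))) = 48660 + 8693/(((5397 + 17535*(-1/1683))*(-1/26329))) = 48660 + 8693/(((5397 - 5845/561)*(-1/26329))) = 48660 + 8693/(((3021872/561)*(-1/26329))) = 48660 + 8693/(-3021872/14770569) = 48660 + 8693*(-14770569/3021872) = 48660 - 128400556317/3021872 = 18643735203/3021872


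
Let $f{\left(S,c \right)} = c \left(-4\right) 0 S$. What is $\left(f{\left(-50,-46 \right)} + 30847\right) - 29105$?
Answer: $1742$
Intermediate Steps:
$f{\left(S,c \right)} = 0$ ($f{\left(S,c \right)} = - 4 c 0 = 0$)
$\left(f{\left(-50,-46 \right)} + 30847\right) - 29105 = \left(0 + 30847\right) - 29105 = 30847 - 29105 = 1742$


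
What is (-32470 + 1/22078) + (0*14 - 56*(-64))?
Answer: -637745107/22078 ≈ -28886.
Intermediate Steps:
(-32470 + 1/22078) + (0*14 - 56*(-64)) = (-32470 + 1/22078) + (0 + 3584) = -716872659/22078 + 3584 = -637745107/22078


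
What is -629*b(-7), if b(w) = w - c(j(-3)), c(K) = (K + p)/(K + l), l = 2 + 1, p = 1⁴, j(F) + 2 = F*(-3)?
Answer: 24531/5 ≈ 4906.2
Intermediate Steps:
j(F) = -2 - 3*F (j(F) = -2 + F*(-3) = -2 - 3*F)
p = 1
l = 3
c(K) = (1 + K)/(3 + K) (c(K) = (K + 1)/(K + 3) = (1 + K)/(3 + K))
b(w) = -⅘ + w (b(w) = w - (1 + (-2 - 3*(-3)))/(3 + (-2 - 3*(-3))) = w - (1 + (-2 + 9))/(3 + (-2 + 9)) = w - (1 + 7)/(3 + 7) = w - 8/10 = w - 1*⅘ = w - ⅘ = -⅘ + w)
-629*b(-7) = -629*(-⅘ - 7) = -629*(-39)/5 = -1*(-24531/5) = 24531/5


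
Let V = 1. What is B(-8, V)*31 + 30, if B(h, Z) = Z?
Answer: 61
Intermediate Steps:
B(-8, V)*31 + 30 = 1*31 + 30 = 31 + 30 = 61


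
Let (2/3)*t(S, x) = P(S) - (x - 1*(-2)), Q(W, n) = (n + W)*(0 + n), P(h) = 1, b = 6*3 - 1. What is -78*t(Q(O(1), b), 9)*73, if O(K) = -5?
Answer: 85410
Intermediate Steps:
b = 17 (b = 18 - 1 = 17)
Q(W, n) = n*(W + n) (Q(W, n) = (W + n)*n = n*(W + n))
t(S, x) = -3/2 - 3*x/2 (t(S, x) = 3*(1 - (x - 1*(-2)))/2 = 3*(1 - (x + 2))/2 = 3*(1 - (2 + x))/2 = 3*(1 + (-2 - x))/2 = 3*(-1 - x)/2 = -3/2 - 3*x/2)
-78*t(Q(O(1), b), 9)*73 = -78*(-3/2 - 3/2*9)*73 = -78*(-3/2 - 27/2)*73 = -78*(-15)*73 = 1170*73 = 85410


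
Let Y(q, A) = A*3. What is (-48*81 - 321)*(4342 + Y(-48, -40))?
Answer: -17770398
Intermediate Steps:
Y(q, A) = 3*A
(-48*81 - 321)*(4342 + Y(-48, -40)) = (-48*81 - 321)*(4342 + 3*(-40)) = (-3888 - 321)*(4342 - 120) = -4209*4222 = -17770398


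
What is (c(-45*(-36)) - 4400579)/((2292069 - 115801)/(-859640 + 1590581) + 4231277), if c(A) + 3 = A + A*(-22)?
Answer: -3241432420482/3092816017925 ≈ -1.0481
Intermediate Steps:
c(A) = -3 - 21*A (c(A) = -3 + (A + A*(-22)) = -3 + (A - 22*A) = -3 - 21*A)
(c(-45*(-36)) - 4400579)/((2292069 - 115801)/(-859640 + 1590581) + 4231277) = ((-3 - (-945)*(-36)) - 4400579)/((2292069 - 115801)/(-859640 + 1590581) + 4231277) = ((-3 - 21*1620) - 4400579)/(2176268/730941 + 4231277) = ((-3 - 34020) - 4400579)/(2176268*(1/730941) + 4231277) = (-34023 - 4400579)/(2176268/730941 + 4231277) = -4434602/3092816017925/730941 = -4434602*730941/3092816017925 = -3241432420482/3092816017925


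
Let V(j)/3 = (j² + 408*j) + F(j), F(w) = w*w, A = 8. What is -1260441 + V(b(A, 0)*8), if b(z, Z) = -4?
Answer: -1293465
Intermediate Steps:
F(w) = w²
V(j) = 6*j² + 1224*j (V(j) = 3*((j² + 408*j) + j²) = 3*(2*j² + 408*j) = 6*j² + 1224*j)
-1260441 + V(b(A, 0)*8) = -1260441 + 6*(-4*8)*(204 - 4*8) = -1260441 + 6*(-32)*(204 - 32) = -1260441 + 6*(-32)*172 = -1260441 - 33024 = -1293465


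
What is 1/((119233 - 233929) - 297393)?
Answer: -1/412089 ≈ -2.4267e-6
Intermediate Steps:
1/((119233 - 233929) - 297393) = 1/(-114696 - 297393) = 1/(-412089) = -1/412089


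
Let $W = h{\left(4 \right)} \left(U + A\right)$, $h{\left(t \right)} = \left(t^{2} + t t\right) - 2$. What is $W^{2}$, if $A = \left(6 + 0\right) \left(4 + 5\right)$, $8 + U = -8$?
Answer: $1299600$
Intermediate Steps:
$U = -16$ ($U = -8 - 8 = -16$)
$h{\left(t \right)} = -2 + 2 t^{2}$ ($h{\left(t \right)} = \left(t^{2} + t^{2}\right) - 2 = 2 t^{2} - 2 = -2 + 2 t^{2}$)
$A = 54$ ($A = 6 \cdot 9 = 54$)
$W = 1140$ ($W = \left(-2 + 2 \cdot 4^{2}\right) \left(-16 + 54\right) = \left(-2 + 2 \cdot 16\right) 38 = \left(-2 + 32\right) 38 = 30 \cdot 38 = 1140$)
$W^{2} = 1140^{2} = 1299600$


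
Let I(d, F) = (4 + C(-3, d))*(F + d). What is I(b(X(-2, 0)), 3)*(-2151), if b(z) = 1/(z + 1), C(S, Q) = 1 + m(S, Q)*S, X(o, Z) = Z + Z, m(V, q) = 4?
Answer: 60228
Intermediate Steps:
X(o, Z) = 2*Z
C(S, Q) = 1 + 4*S
b(z) = 1/(1 + z)
I(d, F) = -7*F - 7*d (I(d, F) = (4 + (1 + 4*(-3)))*(F + d) = (4 + (1 - 12))*(F + d) = (4 - 11)*(F + d) = -7*(F + d) = -7*F - 7*d)
I(b(X(-2, 0)), 3)*(-2151) = (-7*3 - 7/(1 + 2*0))*(-2151) = (-21 - 7/(1 + 0))*(-2151) = (-21 - 7/1)*(-2151) = (-21 - 7*1)*(-2151) = (-21 - 7)*(-2151) = -28*(-2151) = 60228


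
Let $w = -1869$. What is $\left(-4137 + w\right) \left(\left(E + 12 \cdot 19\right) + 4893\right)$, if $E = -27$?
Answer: $-30594564$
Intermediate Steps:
$\left(-4137 + w\right) \left(\left(E + 12 \cdot 19\right) + 4893\right) = \left(-4137 - 1869\right) \left(\left(-27 + 12 \cdot 19\right) + 4893\right) = - 6006 \left(\left(-27 + 228\right) + 4893\right) = - 6006 \left(201 + 4893\right) = \left(-6006\right) 5094 = -30594564$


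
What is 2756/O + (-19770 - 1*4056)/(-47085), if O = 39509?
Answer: 357035898/620093755 ≈ 0.57578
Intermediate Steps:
2756/O + (-19770 - 1*4056)/(-47085) = 2756/39509 + (-19770 - 1*4056)/(-47085) = 2756*(1/39509) + (-19770 - 4056)*(-1/47085) = 2756/39509 - 23826*(-1/47085) = 2756/39509 + 7942/15695 = 357035898/620093755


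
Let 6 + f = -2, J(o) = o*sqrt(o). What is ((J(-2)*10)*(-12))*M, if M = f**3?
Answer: -122880*I*sqrt(2) ≈ -1.7378e+5*I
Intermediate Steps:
J(o) = o**(3/2)
f = -8 (f = -6 - 2 = -8)
M = -512 (M = (-8)**3 = -512)
((J(-2)*10)*(-12))*M = (((-2)**(3/2)*10)*(-12))*(-512) = ((-2*I*sqrt(2)*10)*(-12))*(-512) = (-20*I*sqrt(2)*(-12))*(-512) = (240*I*sqrt(2))*(-512) = -122880*I*sqrt(2)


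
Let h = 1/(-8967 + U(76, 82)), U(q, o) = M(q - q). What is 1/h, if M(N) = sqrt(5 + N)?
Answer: -8967 + sqrt(5) ≈ -8964.8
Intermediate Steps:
U(q, o) = sqrt(5) (U(q, o) = sqrt(5 + (q - q)) = sqrt(5 + 0) = sqrt(5))
h = 1/(-8967 + sqrt(5)) ≈ -0.00011155
1/h = 1/(-8967/80407084 - sqrt(5)/80407084)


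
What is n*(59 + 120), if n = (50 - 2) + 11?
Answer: 10561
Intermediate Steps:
n = 59 (n = 48 + 11 = 59)
n*(59 + 120) = 59*(59 + 120) = 59*179 = 10561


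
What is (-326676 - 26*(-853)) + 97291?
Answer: -207207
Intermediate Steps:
(-326676 - 26*(-853)) + 97291 = (-326676 + 22178) + 97291 = -304498 + 97291 = -207207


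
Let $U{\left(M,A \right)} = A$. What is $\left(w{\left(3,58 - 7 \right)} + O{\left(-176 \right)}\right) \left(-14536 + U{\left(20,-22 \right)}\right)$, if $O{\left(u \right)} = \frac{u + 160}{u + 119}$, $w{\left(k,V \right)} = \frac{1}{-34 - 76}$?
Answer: $- \frac{12396137}{3135} \approx -3954.1$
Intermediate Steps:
$w{\left(k,V \right)} = - \frac{1}{110}$ ($w{\left(k,V \right)} = \frac{1}{-110} = - \frac{1}{110}$)
$O{\left(u \right)} = \frac{160 + u}{119 + u}$
$\left(w{\left(3,58 - 7 \right)} + O{\left(-176 \right)}\right) \left(-14536 + U{\left(20,-22 \right)}\right) = \left(- \frac{1}{110} + \frac{160 - 176}{119 - 176}\right) \left(-14536 - 22\right) = \left(- \frac{1}{110} + \frac{1}{-57} \left(-16\right)\right) \left(-14558\right) = \left(- \frac{1}{110} - - \frac{16}{57}\right) \left(-14558\right) = \left(- \frac{1}{110} + \frac{16}{57}\right) \left(-14558\right) = \frac{1703}{6270} \left(-14558\right) = - \frac{12396137}{3135}$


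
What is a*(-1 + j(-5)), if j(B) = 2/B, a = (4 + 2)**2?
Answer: -252/5 ≈ -50.400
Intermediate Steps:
a = 36 (a = 6**2 = 36)
a*(-1 + j(-5)) = 36*(-1 + 2/(-5)) = 36*(-1 + 2*(-1/5)) = 36*(-1 - 2/5) = 36*(-7/5) = -252/5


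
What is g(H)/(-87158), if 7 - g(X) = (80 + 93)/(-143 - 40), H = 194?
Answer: -727/7974957 ≈ -9.1160e-5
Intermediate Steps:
g(X) = 1454/183 (g(X) = 7 - (80 + 93)/(-143 - 40) = 7 - 173/(-183) = 7 - 173*(-1)/183 = 7 - 1*(-173/183) = 7 + 173/183 = 1454/183)
g(H)/(-87158) = (1454/183)/(-87158) = (1454/183)*(-1/87158) = -727/7974957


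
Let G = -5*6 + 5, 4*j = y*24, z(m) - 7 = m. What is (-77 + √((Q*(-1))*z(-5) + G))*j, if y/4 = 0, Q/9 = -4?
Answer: 0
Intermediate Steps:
Q = -36 (Q = 9*(-4) = -36)
z(m) = 7 + m
y = 0 (y = 4*0 = 0)
j = 0 (j = (0*24)/4 = (¼)*0 = 0)
G = -25 (G = -30 + 5 = -25)
(-77 + √((Q*(-1))*z(-5) + G))*j = (-77 + √((-36*(-1))*(7 - 5) - 25))*0 = (-77 + √(36*2 - 25))*0 = (-77 + √(72 - 25))*0 = (-77 + √47)*0 = 0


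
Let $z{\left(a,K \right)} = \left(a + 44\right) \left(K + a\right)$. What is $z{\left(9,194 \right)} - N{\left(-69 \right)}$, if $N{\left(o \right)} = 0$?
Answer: $10759$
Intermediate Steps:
$z{\left(a,K \right)} = \left(44 + a\right) \left(K + a\right)$
$z{\left(9,194 \right)} - N{\left(-69 \right)} = \left(9^{2} + 44 \cdot 194 + 44 \cdot 9 + 194 \cdot 9\right) - 0 = \left(81 + 8536 + 396 + 1746\right) + 0 = 10759 + 0 = 10759$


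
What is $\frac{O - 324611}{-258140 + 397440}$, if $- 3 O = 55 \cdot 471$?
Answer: $- \frac{166623}{69650} \approx -2.3923$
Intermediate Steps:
$O = -8635$ ($O = - \frac{55 \cdot 471}{3} = \left(- \frac{1}{3}\right) 25905 = -8635$)
$\frac{O - 324611}{-258140 + 397440} = \frac{-8635 - 324611}{-258140 + 397440} = - \frac{333246}{139300} = \left(-333246\right) \frac{1}{139300} = - \frac{166623}{69650}$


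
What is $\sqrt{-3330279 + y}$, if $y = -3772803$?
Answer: $i \sqrt{7103082} \approx 2665.2 i$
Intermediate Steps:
$\sqrt{-3330279 + y} = \sqrt{-3330279 - 3772803} = \sqrt{-7103082} = i \sqrt{7103082}$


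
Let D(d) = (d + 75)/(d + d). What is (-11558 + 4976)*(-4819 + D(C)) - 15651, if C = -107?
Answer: 3392116437/107 ≈ 3.1702e+7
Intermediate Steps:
D(d) = (75 + d)/(2*d) (D(d) = (75 + d)/((2*d)) = (75 + d)*(1/(2*d)) = (75 + d)/(2*d))
(-11558 + 4976)*(-4819 + D(C)) - 15651 = (-11558 + 4976)*(-4819 + (½)*(75 - 107)/(-107)) - 15651 = -6582*(-4819 + (½)*(-1/107)*(-32)) - 15651 = -6582*(-4819 + 16/107) - 15651 = -6582*(-515617/107) - 15651 = 3393791094/107 - 15651 = 3392116437/107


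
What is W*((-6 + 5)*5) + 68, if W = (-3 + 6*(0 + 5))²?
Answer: -3577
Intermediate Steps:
W = 729 (W = (-3 + 6*5)² = (-3 + 30)² = 27² = 729)
W*((-6 + 5)*5) + 68 = 729*((-6 + 5)*5) + 68 = 729*(-1*5) + 68 = 729*(-5) + 68 = -3645 + 68 = -3577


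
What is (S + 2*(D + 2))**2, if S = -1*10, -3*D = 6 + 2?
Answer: 1156/9 ≈ 128.44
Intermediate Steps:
D = -8/3 (D = -(6 + 2)/3 = -1/3*8 = -8/3 ≈ -2.6667)
S = -10
(S + 2*(D + 2))**2 = (-10 + 2*(-8/3 + 2))**2 = (-10 + 2*(-2/3))**2 = (-10 - 4/3)**2 = (-34/3)**2 = 1156/9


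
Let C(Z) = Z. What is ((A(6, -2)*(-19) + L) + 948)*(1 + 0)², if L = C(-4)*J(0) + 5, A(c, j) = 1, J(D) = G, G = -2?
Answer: 942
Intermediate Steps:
J(D) = -2
L = 13 (L = -4*(-2) + 5 = 8 + 5 = 13)
((A(6, -2)*(-19) + L) + 948)*(1 + 0)² = ((1*(-19) + 13) + 948)*(1 + 0)² = ((-19 + 13) + 948)*1² = (-6 + 948)*1 = 942*1 = 942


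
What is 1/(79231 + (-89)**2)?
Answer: 1/87152 ≈ 1.1474e-5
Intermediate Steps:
1/(79231 + (-89)**2) = 1/(79231 + 7921) = 1/87152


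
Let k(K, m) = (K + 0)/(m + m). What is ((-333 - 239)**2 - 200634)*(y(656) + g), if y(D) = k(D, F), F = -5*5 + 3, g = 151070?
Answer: 210276239300/11 ≈ 1.9116e+10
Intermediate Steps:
F = -22 (F = -25 + 3 = -22)
k(K, m) = K/(2*m) (k(K, m) = K/((2*m)) = K*(1/(2*m)) = K/(2*m))
y(D) = -D/44 (y(D) = (1/2)*D/(-22) = (1/2)*D*(-1/22) = -D/44)
((-333 - 239)**2 - 200634)*(y(656) + g) = ((-333 - 239)**2 - 200634)*(-1/44*656 + 151070) = ((-572)**2 - 200634)*(-164/11 + 151070) = (327184 - 200634)*(1661606/11) = 126550*(1661606/11) = 210276239300/11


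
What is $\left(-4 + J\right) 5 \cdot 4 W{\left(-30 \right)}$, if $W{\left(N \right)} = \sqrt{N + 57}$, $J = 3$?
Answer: $- 60 \sqrt{3} \approx -103.92$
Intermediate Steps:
$W{\left(N \right)} = \sqrt{57 + N}$
$\left(-4 + J\right) 5 \cdot 4 W{\left(-30 \right)} = \left(-4 + 3\right) 5 \cdot 4 \sqrt{57 - 30} = \left(-1\right) 5 \cdot 4 \sqrt{27} = \left(-5\right) 4 \cdot 3 \sqrt{3} = - 20 \cdot 3 \sqrt{3} = - 60 \sqrt{3}$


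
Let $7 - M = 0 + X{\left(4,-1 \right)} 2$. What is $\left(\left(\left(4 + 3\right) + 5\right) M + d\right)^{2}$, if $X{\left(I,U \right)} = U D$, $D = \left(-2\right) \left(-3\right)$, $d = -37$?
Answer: $36481$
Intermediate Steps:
$D = 6$
$X{\left(I,U \right)} = 6 U$ ($X{\left(I,U \right)} = U 6 = 6 U$)
$M = 19$ ($M = 7 - \left(0 + 6 \left(-1\right) 2\right) = 7 - \left(0 - 12\right) = 7 - -12 = 7 + 12 = 19$)
$\left(\left(\left(4 + 3\right) + 5\right) M + d\right)^{2} = \left(\left(\left(4 + 3\right) + 5\right) 19 - 37\right)^{2} = \left(\left(7 + 5\right) 19 - 37\right)^{2} = \left(12 \cdot 19 - 37\right)^{2} = \left(228 - 37\right)^{2} = 191^{2} = 36481$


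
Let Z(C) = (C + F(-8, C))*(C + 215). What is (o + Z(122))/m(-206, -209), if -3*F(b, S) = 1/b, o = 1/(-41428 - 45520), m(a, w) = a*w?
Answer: 21456005795/22460755152 ≈ 0.95527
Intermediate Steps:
o = -1/86948 (o = 1/(-86948) = -1/86948 ≈ -1.1501e-5)
F(b, S) = -1/(3*b)
Z(C) = (215 + C)*(1/24 + C) (Z(C) = (C - 1/3/(-8))*(C + 215) = (C - 1/3*(-1/8))*(215 + C) = (C + 1/24)*(215 + C) = (1/24 + C)*(215 + C) = (215 + C)*(1/24 + C))
(o + Z(122))/m(-206, -209) = (-1/86948 + (215/24 + 122**2 + (5161/24)*122))/((-206*(-209))) = (-1/86948 + (215/24 + 14884 + 314821/12))/43054 = (-1/86948 + 987073/24)*(1/43054) = (21456005795/521688)*(1/43054) = 21456005795/22460755152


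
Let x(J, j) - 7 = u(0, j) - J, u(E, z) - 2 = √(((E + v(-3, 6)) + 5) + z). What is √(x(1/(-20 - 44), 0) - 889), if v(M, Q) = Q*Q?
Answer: √(-56319 + 64*√41)/8 ≈ 29.556*I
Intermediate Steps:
v(M, Q) = Q²
u(E, z) = 2 + √(41 + E + z) (u(E, z) = 2 + √(((E + 6²) + 5) + z) = 2 + √(((E + 36) + 5) + z) = 2 + √(((36 + E) + 5) + z) = 2 + √((41 + E) + z) = 2 + √(41 + E + z))
x(J, j) = 9 + √(41 + j) - J (x(J, j) = 7 + ((2 + √(41 + 0 + j)) - J) = 7 + ((2 + √(41 + j)) - J) = 7 + (2 + √(41 + j) - J) = 9 + √(41 + j) - J)
√(x(1/(-20 - 44), 0) - 889) = √((9 + √(41 + 0) - 1/(-20 - 44)) - 889) = √((9 + √41 - 1/(-64)) - 889) = √((9 + √41 - 1*(-1/64)) - 889) = √((9 + √41 + 1/64) - 889) = √((577/64 + √41) - 889) = √(-56319/64 + √41)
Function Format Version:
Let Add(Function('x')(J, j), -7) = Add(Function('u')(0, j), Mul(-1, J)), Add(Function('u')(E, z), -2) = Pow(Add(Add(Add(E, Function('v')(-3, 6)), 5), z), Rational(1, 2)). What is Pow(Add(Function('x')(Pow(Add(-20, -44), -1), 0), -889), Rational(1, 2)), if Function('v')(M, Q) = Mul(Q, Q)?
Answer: Mul(Rational(1, 8), Pow(Add(-56319, Mul(64, Pow(41, Rational(1, 2)))), Rational(1, 2))) ≈ Mul(29.556, I)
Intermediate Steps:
Function('v')(M, Q) = Pow(Q, 2)
Function('u')(E, z) = Add(2, Pow(Add(41, E, z), Rational(1, 2))) (Function('u')(E, z) = Add(2, Pow(Add(Add(Add(E, Pow(6, 2)), 5), z), Rational(1, 2))) = Add(2, Pow(Add(Add(Add(E, 36), 5), z), Rational(1, 2))) = Add(2, Pow(Add(Add(Add(36, E), 5), z), Rational(1, 2))) = Add(2, Pow(Add(Add(41, E), z), Rational(1, 2))) = Add(2, Pow(Add(41, E, z), Rational(1, 2))))
Function('x')(J, j) = Add(9, Pow(Add(41, j), Rational(1, 2)), Mul(-1, J)) (Function('x')(J, j) = Add(7, Add(Add(2, Pow(Add(41, 0, j), Rational(1, 2))), Mul(-1, J))) = Add(7, Add(Add(2, Pow(Add(41, j), Rational(1, 2))), Mul(-1, J))) = Add(7, Add(2, Pow(Add(41, j), Rational(1, 2)), Mul(-1, J))) = Add(9, Pow(Add(41, j), Rational(1, 2)), Mul(-1, J)))
Pow(Add(Function('x')(Pow(Add(-20, -44), -1), 0), -889), Rational(1, 2)) = Pow(Add(Add(9, Pow(Add(41, 0), Rational(1, 2)), Mul(-1, Pow(Add(-20, -44), -1))), -889), Rational(1, 2)) = Pow(Add(Add(9, Pow(41, Rational(1, 2)), Mul(-1, Pow(-64, -1))), -889), Rational(1, 2)) = Pow(Add(Add(9, Pow(41, Rational(1, 2)), Mul(-1, Rational(-1, 64))), -889), Rational(1, 2)) = Pow(Add(Add(9, Pow(41, Rational(1, 2)), Rational(1, 64)), -889), Rational(1, 2)) = Pow(Add(Add(Rational(577, 64), Pow(41, Rational(1, 2))), -889), Rational(1, 2)) = Pow(Add(Rational(-56319, 64), Pow(41, Rational(1, 2))), Rational(1, 2))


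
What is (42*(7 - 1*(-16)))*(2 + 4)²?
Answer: 34776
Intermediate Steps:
(42*(7 - 1*(-16)))*(2 + 4)² = (42*(7 + 16))*6² = (42*23)*36 = 966*36 = 34776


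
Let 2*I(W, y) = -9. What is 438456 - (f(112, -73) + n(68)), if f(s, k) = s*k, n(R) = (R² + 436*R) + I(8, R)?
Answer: 824729/2 ≈ 4.1236e+5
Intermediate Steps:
I(W, y) = -9/2 (I(W, y) = (½)*(-9) = -9/2)
n(R) = -9/2 + R² + 436*R (n(R) = (R² + 436*R) - 9/2 = -9/2 + R² + 436*R)
f(s, k) = k*s
438456 - (f(112, -73) + n(68)) = 438456 - (-73*112 + (-9/2 + 68² + 436*68)) = 438456 - (-8176 + (-9/2 + 4624 + 29648)) = 438456 - (-8176 + 68535/2) = 438456 - 1*52183/2 = 438456 - 52183/2 = 824729/2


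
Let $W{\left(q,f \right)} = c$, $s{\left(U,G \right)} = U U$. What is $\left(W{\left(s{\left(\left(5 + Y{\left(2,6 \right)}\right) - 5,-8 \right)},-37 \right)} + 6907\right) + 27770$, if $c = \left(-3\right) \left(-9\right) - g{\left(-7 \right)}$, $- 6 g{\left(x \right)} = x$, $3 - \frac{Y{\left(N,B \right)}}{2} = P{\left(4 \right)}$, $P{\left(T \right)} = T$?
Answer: $\frac{208217}{6} \approx 34703.0$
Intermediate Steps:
$Y{\left(N,B \right)} = -2$ ($Y{\left(N,B \right)} = 6 - 8 = -2$)
$g{\left(x \right)} = - \frac{x}{6}$
$s{\left(U,G \right)} = U^{2}$
$c = \frac{155}{6}$ ($c = \left(-3\right) \left(-9\right) - \left(- \frac{1}{6}\right) \left(-7\right) = 27 - \frac{7}{6} = \frac{155}{6} \approx 25.833$)
$W{\left(q,f \right)} = \frac{155}{6}$
$\left(W{\left(s{\left(\left(5 + Y{\left(2,6 \right)}\right) - 5,-8 \right)},-37 \right)} + 6907\right) + 27770 = \left(\frac{155}{6} + 6907\right) + 27770 = \frac{41597}{6} + 27770 = \frac{208217}{6}$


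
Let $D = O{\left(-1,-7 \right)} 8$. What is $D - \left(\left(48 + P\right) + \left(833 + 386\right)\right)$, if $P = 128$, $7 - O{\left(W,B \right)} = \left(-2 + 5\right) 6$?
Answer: $-1483$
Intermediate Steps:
$O{\left(W,B \right)} = -11$ ($O{\left(W,B \right)} = 7 - \left(-2 + 5\right) 6 = 7 - 3 \cdot 6 = 7 - 18 = -11$)
$D = -88$ ($D = \left(-11\right) 8 = -88$)
$D - \left(\left(48 + P\right) + \left(833 + 386\right)\right) = -88 - \left(\left(48 + 128\right) + \left(833 + 386\right)\right) = -88 - \left(176 + 1219\right) = -88 - 1395 = -1483$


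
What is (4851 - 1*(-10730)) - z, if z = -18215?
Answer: 33796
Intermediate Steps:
(4851 - 1*(-10730)) - z = (4851 - 1*(-10730)) - 1*(-18215) = (4851 + 10730) + 18215 = 15581 + 18215 = 33796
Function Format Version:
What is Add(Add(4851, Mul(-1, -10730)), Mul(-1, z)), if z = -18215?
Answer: 33796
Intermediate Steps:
Add(Add(4851, Mul(-1, -10730)), Mul(-1, z)) = Add(Add(4851, Mul(-1, -10730)), Mul(-1, -18215)) = Add(Add(4851, 10730), 18215) = Add(15581, 18215) = 33796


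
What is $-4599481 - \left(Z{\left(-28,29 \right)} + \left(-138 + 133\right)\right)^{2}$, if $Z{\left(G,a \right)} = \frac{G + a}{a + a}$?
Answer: $- \frac{15472737605}{3364} \approx -4.5995 \cdot 10^{6}$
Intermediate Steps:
$Z{\left(G,a \right)} = \frac{G + a}{2 a}$
$-4599481 - \left(Z{\left(-28,29 \right)} + \left(-138 + 133\right)\right)^{2} = -4599481 - \left(\frac{-28 + 29}{2 \cdot 29} + \left(-138 + 133\right)\right)^{2} = -4599481 - \left(\frac{1}{2} \cdot \frac{1}{29} \cdot 1 - 5\right)^{2} = -4599481 - \left(\frac{1}{58} - 5\right)^{2} = -4599481 - \left(- \frac{289}{58}\right)^{2} = -4599481 - \frac{83521}{3364} = - \frac{15472737605}{3364}$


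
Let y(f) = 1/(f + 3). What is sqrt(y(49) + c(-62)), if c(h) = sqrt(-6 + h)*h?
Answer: sqrt(13 - 83824*I*sqrt(17))/26 ≈ 15.989 - 15.988*I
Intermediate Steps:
c(h) = h*sqrt(-6 + h)
y(f) = 1/(3 + f)
sqrt(y(49) + c(-62)) = sqrt(1/(3 + 49) - 62*sqrt(-6 - 62)) = sqrt(1/52 - 124*I*sqrt(17))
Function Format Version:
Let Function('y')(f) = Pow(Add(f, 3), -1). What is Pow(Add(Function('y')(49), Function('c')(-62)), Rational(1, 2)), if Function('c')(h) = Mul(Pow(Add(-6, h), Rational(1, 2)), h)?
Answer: Mul(Rational(1, 26), Pow(Add(13, Mul(-83824, I, Pow(17, Rational(1, 2)))), Rational(1, 2))) ≈ Add(15.989, Mul(-15.988, I))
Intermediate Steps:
Function('c')(h) = Mul(h, Pow(Add(-6, h), Rational(1, 2)))
Function('y')(f) = Pow(Add(3, f), -1)
Pow(Add(Function('y')(49), Function('c')(-62)), Rational(1, 2)) = Pow(Add(Pow(Add(3, 49), -1), Mul(-62, Pow(Add(-6, -62), Rational(1, 2)))), Rational(1, 2)) = Pow(Add(Pow(52, -1), Mul(-62, Pow(-68, Rational(1, 2)))), Rational(1, 2)) = Pow(Add(Rational(1, 52), Mul(-62, Mul(2, I, Pow(17, Rational(1, 2))))), Rational(1, 2)) = Pow(Add(Rational(1, 52), Mul(-124, I, Pow(17, Rational(1, 2)))), Rational(1, 2))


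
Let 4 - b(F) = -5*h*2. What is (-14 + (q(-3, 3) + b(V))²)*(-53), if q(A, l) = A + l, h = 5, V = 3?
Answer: -153806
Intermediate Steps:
b(F) = 54 (b(F) = 4 - (-5*5)*2 = 4 - (-25)*2 = 4 - 1*(-50) = 4 + 50 = 54)
(-14 + (q(-3, 3) + b(V))²)*(-53) = (-14 + ((-3 + 3) + 54)²)*(-53) = (-14 + (0 + 54)²)*(-53) = (-14 + 54²)*(-53) = (-14 + 2916)*(-53) = 2902*(-53) = -153806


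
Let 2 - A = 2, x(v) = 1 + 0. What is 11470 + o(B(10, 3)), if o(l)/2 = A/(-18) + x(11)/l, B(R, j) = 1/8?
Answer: 11486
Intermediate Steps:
x(v) = 1
A = 0 (A = 2 - 1*2 = 2 - 2 = 0)
B(R, j) = ⅛
o(l) = 2/l (o(l) = 2*(0/(-18) + 1/l) = 2*(0*(-1/18) + 1/l) = 2*(0 + 1/l) = 2/l)
11470 + o(B(10, 3)) = 11470 + 2/(⅛) = 11470 + 2*8 = 11470 + 16 = 11486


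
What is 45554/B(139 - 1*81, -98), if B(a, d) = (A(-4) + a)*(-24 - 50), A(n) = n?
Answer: -22777/1998 ≈ -11.400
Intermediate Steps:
B(a, d) = 296 - 74*a (B(a, d) = (-4 + a)*(-24 - 50) = (-4 + a)*(-74) = 296 - 74*a)
45554/B(139 - 1*81, -98) = 45554/(296 - 74*(139 - 1*81)) = 45554/(296 - 74*(139 - 81)) = 45554/(296 - 74*58) = 45554/(296 - 4292) = 45554/(-3996) = 45554*(-1/3996) = -22777/1998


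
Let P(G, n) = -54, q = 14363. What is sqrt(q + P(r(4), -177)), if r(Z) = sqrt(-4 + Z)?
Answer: sqrt(14309) ≈ 119.62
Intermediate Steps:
sqrt(q + P(r(4), -177)) = sqrt(14363 - 54) = sqrt(14309)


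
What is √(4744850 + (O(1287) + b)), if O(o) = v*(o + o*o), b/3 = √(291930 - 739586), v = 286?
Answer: √(478834466 + 6*I*√111914) ≈ 21882.0 + 0.04*I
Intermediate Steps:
b = 6*I*√111914 (b = 3*√(291930 - 739586) = 3*√(-447656) = 3*(2*I*√111914) = 6*I*√111914 ≈ 2007.2*I)
O(o) = 286*o + 286*o² (O(o) = 286*(o + o*o) = 286*(o + o²) = 286*o + 286*o²)
√(4744850 + (O(1287) + b)) = √(4744850 + (286*1287*(1 + 1287) + 6*I*√111914)) = √(4744850 + (286*1287*1288 + 6*I*√111914)) = √(4744850 + (474089616 + 6*I*√111914)) = √(478834466 + 6*I*√111914)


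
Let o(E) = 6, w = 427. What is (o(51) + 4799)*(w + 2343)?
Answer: 13309850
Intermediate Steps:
(o(51) + 4799)*(w + 2343) = (6 + 4799)*(427 + 2343) = 4805*2770 = 13309850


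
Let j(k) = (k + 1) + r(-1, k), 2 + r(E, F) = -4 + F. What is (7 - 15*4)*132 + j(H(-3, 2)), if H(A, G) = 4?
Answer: -6993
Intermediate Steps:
r(E, F) = -6 + F (r(E, F) = -2 + (-4 + F) = -6 + F)
j(k) = -5 + 2*k (j(k) = (k + 1) + (-6 + k) = (1 + k) + (-6 + k) = -5 + 2*k)
(7 - 15*4)*132 + j(H(-3, 2)) = (7 - 15*4)*132 + (-5 + 2*4) = (7 - 5*12)*132 + (-5 + 8) = (7 - 60)*132 + 3 = -53*132 + 3 = -6996 + 3 = -6993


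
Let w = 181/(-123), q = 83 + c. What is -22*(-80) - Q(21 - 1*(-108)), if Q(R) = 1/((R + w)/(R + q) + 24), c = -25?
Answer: 90831509/51610 ≈ 1760.0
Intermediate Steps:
q = 58 (q = 83 - 25 = 58)
w = -181/123 (w = 181*(-1/123) = -181/123 ≈ -1.4715)
Q(R) = 1/(24 + (-181/123 + R)/(58 + R)) (Q(R) = 1/((R - 181/123)/(R + 58) + 24) = 1/((-181/123 + R)/(58 + R) + 24) = 1/(24 + (-181/123 + R)/(58 + R)))
-22*(-80) - Q(21 - 1*(-108)) = -22*(-80) - 123*(58 + (21 - 1*(-108)))/(5*(34207 + 615*(21 - 1*(-108)))) = 1760 - 123*(58 + (21 + 108))/(5*(34207 + 615*(21 + 108))) = 1760 - 123*(58 + 129)/(5*(34207 + 615*129)) = 1760 - 123*187/(5*(34207 + 79335)) = 1760 - 123*187/(5*113542) = 1760 - 1*2091/51610 = 1760 - 2091/51610 = 90831509/51610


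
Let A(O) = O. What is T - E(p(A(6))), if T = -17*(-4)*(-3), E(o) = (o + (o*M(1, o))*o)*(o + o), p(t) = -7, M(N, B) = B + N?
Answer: -4418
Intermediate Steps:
E(o) = 2*o*(o + o**2*(1 + o)) (E(o) = (o + (o*(o + 1))*o)*(o + o) = (o + (o*(1 + o))*o)*(2*o) = (o + o**2*(1 + o))*(2*o) = 2*o*(o + o**2*(1 + o)))
T = -204 (T = 68*(-3) = -204)
T - E(p(A(6))) = -204 - 2*(-7)**2*(1 - 7*(1 - 7)) = -204 - 2*49*(1 - 7*(-6)) = -204 - 2*49*(1 + 42) = -204 - 2*49*43 = -204 - 1*4214 = -204 - 4214 = -4418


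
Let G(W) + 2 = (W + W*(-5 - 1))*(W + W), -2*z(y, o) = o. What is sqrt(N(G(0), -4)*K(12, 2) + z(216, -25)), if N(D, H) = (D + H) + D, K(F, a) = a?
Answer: I*sqrt(14)/2 ≈ 1.8708*I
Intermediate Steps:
z(y, o) = -o/2
G(W) = -2 - 10*W**2 (G(W) = -2 + (W + W*(-5 - 1))*(W + W) = -2 + (W + W*(-6))*(2*W) = -2 + (W - 6*W)*(2*W) = -2 + (-5*W)*(2*W) = -2 - 10*W**2)
N(D, H) = H + 2*D
sqrt(N(G(0), -4)*K(12, 2) + z(216, -25)) = sqrt((-4 + 2*(-2 - 10*0**2))*2 - 1/2*(-25)) = sqrt((-4 + 2*(-2 - 10*0))*2 + 25/2) = sqrt((-4 + 2*(-2 + 0))*2 + 25/2) = sqrt((-4 + 2*(-2))*2 + 25/2) = sqrt((-4 - 4)*2 + 25/2) = sqrt(-8*2 + 25/2) = sqrt(-16 + 25/2) = sqrt(-7/2) = I*sqrt(14)/2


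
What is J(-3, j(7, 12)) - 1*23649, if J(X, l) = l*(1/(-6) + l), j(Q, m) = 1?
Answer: -141889/6 ≈ -23648.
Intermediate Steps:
J(X, l) = l*(-⅙ + l)
J(-3, j(7, 12)) - 1*23649 = 1*(-⅙ + 1) - 1*23649 = 1*(⅚) - 23649 = ⅚ - 23649 = -141889/6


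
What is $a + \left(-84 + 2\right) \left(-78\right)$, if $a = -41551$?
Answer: $-35155$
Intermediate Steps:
$a + \left(-84 + 2\right) \left(-78\right) = -41551 + \left(-84 + 2\right) \left(-78\right) = -41551 - -6396 = -41551 + 6396 = -35155$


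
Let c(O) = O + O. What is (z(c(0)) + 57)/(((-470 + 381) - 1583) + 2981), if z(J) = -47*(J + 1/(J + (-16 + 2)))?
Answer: 845/18326 ≈ 0.046109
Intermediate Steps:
c(O) = 2*O
z(J) = -47*J - 47/(-14 + J) (z(J) = -47*(J + 1/(J - 14)) = -47*(J + 1/(-14 + J)) = -47*J - 47/(-14 + J))
(z(c(0)) + 57)/(((-470 + 381) - 1583) + 2981) = (47*(-1 - (2*0)**2 + 14*(2*0))/(-14 + 2*0) + 57)/(((-470 + 381) - 1583) + 2981) = (47*(-1 - 1*0**2 + 14*0)/(-14 + 0) + 57)/((-89 - 1583) + 2981) = (47*(-1 - 1*0 + 0)/(-14) + 57)/(-1672 + 2981) = (47*(-1/14)*(-1 + 0 + 0) + 57)/1309 = (47*(-1/14)*(-1) + 57)*(1/1309) = (47/14 + 57)*(1/1309) = (845/14)*(1/1309) = 845/18326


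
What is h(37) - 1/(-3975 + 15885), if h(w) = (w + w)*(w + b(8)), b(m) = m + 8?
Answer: 46711019/11910 ≈ 3922.0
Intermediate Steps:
b(m) = 8 + m
h(w) = 2*w*(16 + w) (h(w) = (w + w)*(w + (8 + 8)) = (2*w)*(w + 16) = (2*w)*(16 + w) = 2*w*(16 + w))
h(37) - 1/(-3975 + 15885) = 2*37*(16 + 37) - 1/(-3975 + 15885) = 2*37*53 - 1/11910 = 3922 - 1*1/11910 = 3922 - 1/11910 = 46711019/11910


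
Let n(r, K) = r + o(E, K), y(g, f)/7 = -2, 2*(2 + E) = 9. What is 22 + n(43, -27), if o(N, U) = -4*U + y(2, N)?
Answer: 159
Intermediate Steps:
E = 5/2 (E = -2 + (1/2)*9 = -2 + 9/2 = 5/2 ≈ 2.5000)
y(g, f) = -14 (y(g, f) = 7*(-2) = -14)
o(N, U) = -14 - 4*U (o(N, U) = -4*U - 14 = -14 - 4*U)
n(r, K) = -14 + r - 4*K (n(r, K) = r + (-14 - 4*K) = -14 + r - 4*K)
22 + n(43, -27) = 22 + (-14 + 43 - 4*(-27)) = 22 + (-14 + 43 + 108) = 22 + 137 = 159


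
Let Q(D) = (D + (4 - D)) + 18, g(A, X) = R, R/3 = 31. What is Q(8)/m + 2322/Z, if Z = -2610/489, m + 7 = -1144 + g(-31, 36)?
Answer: -33371444/76705 ≈ -435.06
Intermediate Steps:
R = 93 (R = 3*31 = 93)
g(A, X) = 93
Q(D) = 22 (Q(D) = 4 + 18 = 22)
m = -1058 (m = -7 + (-1144 + 93) = -7 - 1051 = -1058)
Z = -870/163 (Z = -2610*1/489 = -870/163 ≈ -5.3374)
Q(8)/m + 2322/Z = 22/(-1058) + 2322/(-870/163) = 22*(-1/1058) + 2322*(-163/870) = -11/529 - 63081/145 = -33371444/76705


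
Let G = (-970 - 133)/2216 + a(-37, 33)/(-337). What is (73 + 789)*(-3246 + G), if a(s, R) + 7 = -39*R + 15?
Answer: -1043720064249/373396 ≈ -2.7952e+6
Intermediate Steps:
a(s, R) = 8 - 39*R (a(s, R) = -7 + (-39*R + 15) = -7 + (15 - 39*R) = 8 - 39*R)
G = 2462553/746792 (G = (-970 - 133)/2216 + (8 - 39*33)/(-337) = -1103*1/2216 + (8 - 1287)*(-1/337) = -1103/2216 - 1279*(-1/337) = -1103/2216 + 1279/337 = 2462553/746792 ≈ 3.2975)
(73 + 789)*(-3246 + G) = (73 + 789)*(-3246 + 2462553/746792) = 862*(-2421624279/746792) = -1043720064249/373396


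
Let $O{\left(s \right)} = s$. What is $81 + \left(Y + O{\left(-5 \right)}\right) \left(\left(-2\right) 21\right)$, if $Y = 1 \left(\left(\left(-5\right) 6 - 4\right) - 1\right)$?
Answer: $1761$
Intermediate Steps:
$Y = -35$ ($Y = 1 \left(\left(-30 - 4\right) - 1\right) = 1 \left(-34 - 1\right) = 1 \left(-35\right) = -35$)
$81 + \left(Y + O{\left(-5 \right)}\right) \left(\left(-2\right) 21\right) = 81 + \left(-35 - 5\right) \left(\left(-2\right) 21\right) = 81 - -1680 = 81 + 1680 = 1761$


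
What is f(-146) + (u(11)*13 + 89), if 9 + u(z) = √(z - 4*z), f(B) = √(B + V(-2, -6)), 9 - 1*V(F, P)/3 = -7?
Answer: -28 + 7*I*√2 + 13*I*√33 ≈ -28.0 + 84.579*I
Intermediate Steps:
V(F, P) = 48 (V(F, P) = 27 - 3*(-7) = 27 + 21 = 48)
f(B) = √(48 + B) (f(B) = √(B + 48) = √(48 + B))
u(z) = -9 + √3*√(-z) (u(z) = -9 + √(z - 4*z) = -9 + √(-3*z) = -9 + √3*√(-z))
f(-146) + (u(11)*13 + 89) = √(48 - 146) + ((-9 + √3*√(-1*11))*13 + 89) = √(-98) + ((-9 + √3*√(-11))*13 + 89) = 7*I*√2 + ((-9 + √3*(I*√11))*13 + 89) = 7*I*√2 + ((-9 + I*√33)*13 + 89) = 7*I*√2 + ((-117 + 13*I*√33) + 89) = 7*I*√2 + (-28 + 13*I*√33) = -28 + 7*I*√2 + 13*I*√33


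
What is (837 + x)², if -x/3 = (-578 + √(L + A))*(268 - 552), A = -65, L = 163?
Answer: 241760379753 - 5864031432*√2 ≈ 2.3347e+11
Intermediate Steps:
x = -492456 + 5964*√2 (x = -3*(-578 + √(163 - 65))*(268 - 552) = -3*(-578 + √98)*(-284) = -3*(-578 + 7*√2)*(-284) = -3*(164152 - 1988*√2) = -492456 + 5964*√2 ≈ -4.8402e+5)
(837 + x)² = (837 + (-492456 + 5964*√2))² = (-491619 + 5964*√2)²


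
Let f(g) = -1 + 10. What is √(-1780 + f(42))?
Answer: I*√1771 ≈ 42.083*I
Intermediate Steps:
f(g) = 9
√(-1780 + f(42)) = √(-1780 + 9) = √(-1771) = I*√1771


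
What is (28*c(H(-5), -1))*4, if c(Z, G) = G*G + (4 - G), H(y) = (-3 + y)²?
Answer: 672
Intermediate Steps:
c(Z, G) = 4 + G² - G (c(Z, G) = G² + (4 - G) = 4 + G² - G)
(28*c(H(-5), -1))*4 = (28*(4 + (-1)² - 1*(-1)))*4 = (28*(4 + 1 + 1))*4 = (28*6)*4 = 168*4 = 672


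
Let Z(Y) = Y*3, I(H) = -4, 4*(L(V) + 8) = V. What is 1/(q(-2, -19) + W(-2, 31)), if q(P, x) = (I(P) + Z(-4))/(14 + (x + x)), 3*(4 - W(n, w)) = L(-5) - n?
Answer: 12/85 ≈ 0.14118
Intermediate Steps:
L(V) = -8 + V/4
Z(Y) = 3*Y
W(n, w) = 85/12 + n/3 (W(n, w) = 4 - ((-8 + (¼)*(-5)) - n)/3 = 4 - ((-8 - 5/4) - n)/3 = 4 - (-37/4 - n)/3 = 4 + (37/12 + n/3) = 85/12 + n/3)
q(P, x) = -16/(14 + 2*x) (q(P, x) = (-4 + 3*(-4))/(14 + (x + x)) = (-4 - 12)/(14 + 2*x) = -16/(14 + 2*x))
1/(q(-2, -19) + W(-2, 31)) = 1/(-8/(7 - 19) + (85/12 + (⅓)*(-2))) = 1/(-8/(-12) + (85/12 - ⅔)) = 1/(-8*(-1/12) + 77/12) = 1/(⅔ + 77/12) = 1/(85/12) = 12/85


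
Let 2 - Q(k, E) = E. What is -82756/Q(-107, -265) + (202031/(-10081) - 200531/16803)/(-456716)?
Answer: -533525050159961780/1721340090984033 ≈ -309.95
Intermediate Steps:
Q(k, E) = 2 - E
-82756/Q(-107, -265) + (202031/(-10081) - 200531/16803)/(-456716) = -82756/(2 - 1*(-265)) + (202031/(-10081) - 200531/16803)/(-456716) = -82756/(2 + 265) + (202031*(-1/10081) - 200531*1/16803)*(-1/456716) = -82756/267 + (-202031/10081 - 200531/16803)*(-1/456716) = -82756*1/267 - 5416279904/169391043*(-1/456716) = -82756/267 + 1354069976/19340899898697 = -533525050159961780/1721340090984033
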